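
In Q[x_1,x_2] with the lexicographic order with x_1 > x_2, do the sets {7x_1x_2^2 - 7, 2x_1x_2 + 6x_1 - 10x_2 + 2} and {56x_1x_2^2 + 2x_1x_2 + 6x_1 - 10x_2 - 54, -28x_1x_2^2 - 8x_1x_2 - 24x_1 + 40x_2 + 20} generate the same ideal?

Two ideals are equal iff their reduced Gröbner bases coincide (the reduced basis is unique for a fixed ordering).
Buchberger on the first generating set:
f_1 = 7x_1x_2^2 - 7, LT = x_1x_2^2.
f_2 = 2x_1x_2 + 6x_1 - 10x_2 + 2, LT = x_1x_2.

S(f_1,f_2): lcm = x_1x_2^2. S = -3x_1x_2 + 5x_2^2 - x_2 - 1.
  leading term x_1x_2: subtract (-3/2)·f_2 from -3x_1x_2 + 5x_2^2 - x_2 - 1 → 9x_1 + 5x_2^2 - 16x_2 + 2
  leading term x_1: no divisor's leading term divides it; move 9x_1 to the remainder.
  leading term x_2^2: no divisor's leading term divides it; move 5x_2^2 to the remainder.
  leading term x_2: no divisor's leading term divides it; move -16x_2 to the remainder.
  leading term 1: no divisor's leading term divides it; move 2 to the remainder.
  remainder 9x_1 + 5x_2^2 - 16x_2 + 2 ≠ 0; add g_3 = 9x_1 + 5x_2^2 - 16x_2 + 2 to the basis.

S(f_1,g_3): lcm = x_1x_2^2. S = -5/9x_2^4 + 16/9x_2^3 - 2/9x_2^2 - 1.
  leading term x_2^4: no divisor's leading term divides it; move -5/9x_2^4 to the remainder.
  leading term x_2^3: no divisor's leading term divides it; move 16/9x_2^3 to the remainder.
  leading term x_2^2: no divisor's leading term divides it; move -2/9x_2^2 to the remainder.
  leading term 1: no divisor's leading term divides it; move -1 to the remainder.
  remainder -5/9x_2^4 + 16/9x_2^3 - 2/9x_2^2 - 1 ≠ 0; add g_4 = -5/9x_2^4 + 16/9x_2^3 - 2/9x_2^2 - 1 to the basis.

S(f_2,g_3): lcm = x_1x_2. S = 3x_1 - 5/9x_2^3 + 16/9x_2^2 - 47/9x_2 + 1.
  leading term x_1: subtract (1/3)·g_3 from 3x_1 - 5/9x_2^3 + 16/9x_2^2 - 47/9x_2 + 1 → -5/9x_2^3 + 1/9x_2^2 + 1/9x_2 + 1/3
  leading term x_2^3: no divisor's leading term divides it; move -5/9x_2^3 to the remainder.
  leading term x_2^2: no divisor's leading term divides it; move 1/9x_2^2 to the remainder.
  leading term x_2: no divisor's leading term divides it; move 1/9x_2 to the remainder.
  leading term 1: no divisor's leading term divides it; move 1/3 to the remainder.
  remainder -5/9x_2^3 + 1/9x_2^2 + 1/9x_2 + 1/3 ≠ 0; add g_5 = -5/9x_2^3 + 1/9x_2^2 + 1/9x_2 + 1/3 to the basis.

The other S-polynomials (S(f_1,g_4), S(f_2,g_4), S(g_3,g_4), S(f_1,g_5), S(f_2,g_5), S(g_3,g_5), S(g_4,g_5)) all reduce to 0 modulo the current basis, so we have a Gröbner basis.
Inter-reduce: drop elements whose leading term is divisible by another's, tail-reduce, and make monic.
Reduced Gröbner basis: {x_1 + 5/9x_2^2 - 16/9x_2 + 2/9, x_2^3 - 1/5x_2^2 - 1/5x_2 - 3/5}.

Buchberger on the second generating set:
h_1 = 56x_1x_2^2 + 2x_1x_2 + 6x_1 - 10x_2 - 54, LT = x_1x_2^2.
h_2 = -28x_1x_2^2 - 8x_1x_2 - 24x_1 + 40x_2 + 20, LT = x_1x_2^2.

S(h_1,h_2): lcm = x_1x_2^2. S = -1/4x_1x_2 - 3/4x_1 + 5/4x_2 - 1/4.
  leading term x_1x_2: no divisor's leading term divides it; move -1/4x_1x_2 to the remainder.
  leading term x_1: no divisor's leading term divides it; move -3/4x_1 to the remainder.
  leading term x_2: no divisor's leading term divides it; move 5/4x_2 to the remainder.
  leading term 1: no divisor's leading term divides it; move -1/4 to the remainder.
  remainder -1/4x_1x_2 - 3/4x_1 + 5/4x_2 - 1/4 ≠ 0; add k_3 = -1/4x_1x_2 - 3/4x_1 + 5/4x_2 - 1/4 to the basis.

S(h_1,k_3): lcm = x_1x_2^2. S = -83/28x_1x_2 + 3/28x_1 + 5x_2^2 - 33/28x_2 - 27/28.
  leading term x_1x_2: subtract (83/7)·k_3 from -83/28x_1x_2 + 3/28x_1 + 5x_2^2 - 33/28x_2 - 27/28 → 9x_1 + 5x_2^2 - 16x_2 + 2
  leading term x_1: no divisor's leading term divides it; move 9x_1 to the remainder.
  leading term x_2^2: no divisor's leading term divides it; move 5x_2^2 to the remainder.
  leading term x_2: no divisor's leading term divides it; move -16x_2 to the remainder.
  leading term 1: no divisor's leading term divides it; move 2 to the remainder.
  remainder 9x_1 + 5x_2^2 - 16x_2 + 2 ≠ 0; add k_4 = 9x_1 + 5x_2^2 - 16x_2 + 2 to the basis.

S(h_1,k_4): lcm = x_1x_2^2. S = 1/28x_1x_2 + 3/28x_1 - 5/9x_2^4 + 16/9x_2^3 - 2/9x_2^2 - 5/28x_2 - 27/28.
  leading term x_1x_2: subtract (-1/7)·k_3 from 1/28x_1x_2 + 3/28x_1 - 5/9x_2^4 + 16/9x_2^3 - 2/9x_2^2 - 5/28x_2 - 27/28 → -5/9x_2^4 + 16/9x_2^3 - 2/9x_2^2 - 1
  leading term x_2^4: no divisor's leading term divides it; move -5/9x_2^4 to the remainder.
  leading term x_2^3: no divisor's leading term divides it; move 16/9x_2^3 to the remainder.
  leading term x_2^2: no divisor's leading term divides it; move -2/9x_2^2 to the remainder.
  leading term 1: no divisor's leading term divides it; move -1 to the remainder.
  remainder -5/9x_2^4 + 16/9x_2^3 - 2/9x_2^2 - 1 ≠ 0; add k_5 = -5/9x_2^4 + 16/9x_2^3 - 2/9x_2^2 - 1 to the basis.

S(k_3,k_4): lcm = x_1x_2. S = 3x_1 - 5/9x_2^3 + 16/9x_2^2 - 47/9x_2 + 1.
  leading term x_1: subtract (1/3)·k_4 from 3x_1 - 5/9x_2^3 + 16/9x_2^2 - 47/9x_2 + 1 → -5/9x_2^3 + 1/9x_2^2 + 1/9x_2 + 1/3
  leading term x_2^3: no divisor's leading term divides it; move -5/9x_2^3 to the remainder.
  leading term x_2^2: no divisor's leading term divides it; move 1/9x_2^2 to the remainder.
  leading term x_2: no divisor's leading term divides it; move 1/9x_2 to the remainder.
  leading term 1: no divisor's leading term divides it; move 1/3 to the remainder.
  remainder -5/9x_2^3 + 1/9x_2^2 + 1/9x_2 + 1/3 ≠ 0; add k_6 = -5/9x_2^3 + 1/9x_2^2 + 1/9x_2 + 1/3 to the basis.

The other S-polynomials (S(h_2,k_3), S(h_2,k_4), S(h_1,k_5), S(h_2,k_5), S(k_3,k_5), S(k_4,k_5), S(h_1,k_6), S(h_2,k_6), S(k_3,k_6), S(k_4,k_6), S(k_5,k_6)) all reduce to 0 modulo the current basis, so we have a Gröbner basis.
Inter-reduce: drop elements whose leading term is divisible by another's, tail-reduce, and make monic.
Reduced Gröbner basis: {x_1 + 5/9x_2^2 - 16/9x_2 + 2/9, x_2^3 - 1/5x_2^2 - 1/5x_2 - 3/5}.

These coincide, so the ideals are equal.
The choice of monomial ordering does not affect the verdict — as long as both bases are computed under the same ordering, their equality decides ideal equality.

Yes, the ideals are equal.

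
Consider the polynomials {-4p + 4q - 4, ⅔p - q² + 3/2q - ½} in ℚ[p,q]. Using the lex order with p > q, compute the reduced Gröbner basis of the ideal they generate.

f_1 = -4p + 4q - 4, LT = p.
f_2 = ⅔p - q² + 3/2q - ½, LT = p.

S(f_1,f_2): lcm = p. S = 3/2q² - 13/4q + 7/4.
  leading term q²: no divisor's leading term divides it; move 3/2q² to the remainder.
  leading term q: no divisor's leading term divides it; move -13/4q to the remainder.
  leading term 1: no divisor's leading term divides it; move 7/4 to the remainder.
  remainder 3/2q² - 13/4q + 7/4 ≠ 0; add g_3 = 3/2q² - 13/4q + 7/4 to the basis.

The other S-polynomials (S(f_1,g_3), S(f_2,g_3)) all reduce to 0 modulo the current basis, so we have a Gröbner basis.
Inter-reduce: drop elements whose leading term is divisible by another's, tail-reduce, and make monic.

G = {p - q + 1, q² - 13/6q + 7/6}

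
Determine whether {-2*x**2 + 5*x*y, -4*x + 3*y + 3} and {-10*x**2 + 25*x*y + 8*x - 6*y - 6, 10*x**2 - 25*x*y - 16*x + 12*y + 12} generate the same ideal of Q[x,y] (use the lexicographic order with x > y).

Yes, the ideals are equal.

Since reduced Gröbner bases are canonical representatives of ideals under a given ordering, it suffices to compute and compare them.
Buchberger on the first generating set:
f_1 = -2*x**2 + 5*x*y, LT = x**2.
f_2 = -4*x + 3*y + 3, LT = x.

S(f_1,f_2): lcm = x**2. S = -7/4*x*y + 3/4*x.
  leading term x*y: subtract (7/16*y)·f_2 from -7/4*x*y + 3/4*x → 3/4*x - 21/16*y**2 - 21/16*y
  leading term x: subtract (-3/16)·f_2 from 3/4*x - 21/16*y**2 - 21/16*y → -21/16*y**2 - 3/4*y + 9/16
  leading term y**2: no divisor's leading term divides it; move -21/16*y**2 to the remainder.
  leading term y: no divisor's leading term divides it; move -3/4*y to the remainder.
  leading term 1: no divisor's leading term divides it; move 9/16 to the remainder.
  remainder -21/16*y**2 - 3/4*y + 9/16 ≠ 0; add g_3 = -21/16*y**2 - 3/4*y + 9/16 to the basis.

S(f_1,g_3): leading monomials are coprime, so the S-polynomial reduces to 0 (Buchberger's first criterion).
S(f_2,g_3): leading monomials are coprime, so the S-polynomial reduces to 0 (Buchberger's first criterion).
Every S-polynomial of the final basis reduces to 0, so we have a Gröbner basis.
Inter-reduce: drop elements whose leading term is divisible by another's, tail-reduce, and make monic.
Reduced Gröbner basis: {x - 3/4*y - 3/4, y**2 + 4/7*y - 3/7}.

Buchberger on the second generating set:
h_1 = -10*x**2 + 25*x*y + 8*x - 6*y - 6, LT = x**2.
h_2 = 10*x**2 - 25*x*y - 16*x + 12*y + 12, LT = x**2.

S(h_1,h_2): lcm = x**2. S = 4/5*x - 3/5*y - 3/5.
  leading term x: no divisor's leading term divides it; move 4/5*x to the remainder.
  leading term y: no divisor's leading term divides it; move -3/5*y to the remainder.
  leading term 1: no divisor's leading term divides it; move -3/5 to the remainder.
  remainder 4/5*x - 3/5*y - 3/5 ≠ 0; add k_3 = 4/5*x - 3/5*y - 3/5 to the basis.

S(h_1,k_3): lcm = x**2. S = -7/4*x*y - 1/20*x + 3/5*y + 3/5.
  leading term x*y: subtract (-35/16*y)·k_3 from -7/4*x*y - 1/20*x + 3/5*y + 3/5 → -1/20*x - 21/16*y**2 - 57/80*y + 3/5
  leading term x: subtract (-1/16)·k_3 from -1/20*x - 21/16*y**2 - 57/80*y + 3/5 → -21/16*y**2 - 3/4*y + 9/16
  leading term y**2: no divisor's leading term divides it; move -21/16*y**2 to the remainder.
  leading term y: no divisor's leading term divides it; move -3/4*y to the remainder.
  leading term 1: no divisor's leading term divides it; move 9/16 to the remainder.
  remainder -21/16*y**2 - 3/4*y + 9/16 ≠ 0; add k_4 = -21/16*y**2 - 3/4*y + 9/16 to the basis.

S(h_2,k_3): lcm = x**2. S = -7/4*x*y - 17/20*x + 6/5*y + 6/5.
  leading term x*y: subtract (-35/16*y)·k_3 from -7/4*x*y - 17/20*x + 6/5*y + 6/5 → -17/20*x - 21/16*y**2 - 9/80*y + 6/5
  leading term x: subtract (-17/16)·k_3 from -17/20*x - 21/16*y**2 - 9/80*y + 6/5 → -21/16*y**2 - 3/4*y + 9/16
  leading term y**2: subtract (1)·k_4 from -21/16*y**2 - 3/4*y + 9/16 → 0
  remainder 0.

S(h_1,k_4): leading monomials are coprime, so the S-polynomial reduces to 0 (Buchberger's first criterion).
S(h_2,k_4): leading monomials are coprime, so the S-polynomial reduces to 0 (Buchberger's first criterion).
S(k_3,k_4): leading monomials are coprime, so the S-polynomial reduces to 0 (Buchberger's first criterion).
Every S-polynomial of the final basis reduces to 0, so we have a Gröbner basis.
Inter-reduce: drop elements whose leading term is divisible by another's, tail-reduce, and make monic.
Reduced Gröbner basis: {x - 3/4*y - 3/4, y**2 + 4/7*y - 3/7}.

The two bases agree; hence the ideals are identical.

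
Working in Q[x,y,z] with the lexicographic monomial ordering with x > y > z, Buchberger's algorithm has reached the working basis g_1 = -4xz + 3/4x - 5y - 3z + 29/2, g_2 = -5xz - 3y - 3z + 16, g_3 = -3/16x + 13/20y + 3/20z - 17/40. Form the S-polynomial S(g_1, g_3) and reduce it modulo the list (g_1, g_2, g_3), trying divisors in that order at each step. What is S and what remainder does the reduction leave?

S(g_1, g_3) = -3/16x + 52/15yz + 5/4y + 4/5z^2 - 91/60z - 29/8; remainder on division = 52/15yz + 3/5y + 4/5z^2 - 5/3z - 16/5.

lcm(LM(g_1), LM(g_3)) = xz.
S = (lcm/LT(g_1))·g_1 − (lcm/LT(g_3))·g_3 = -3/16x + 52/15yz + 5/4y + 4/5z^2 - 91/60z - 29/8.
Reduce S modulo (g_1, g_2, g_3) in that order:
  leading term x: subtract (1)·g_3 from -3/16x + 52/15yz + 5/4y + 4/5z^2 - 91/60z - 29/8 → 52/15yz + 3/5y + 4/5z^2 - 5/3z - 16/5
  leading term yz: no divisor's leading term divides it; move 52/15yz to the remainder.
  leading term y: no divisor's leading term divides it; move 3/5y to the remainder.
  leading term z^2: no divisor's leading term divides it; move 4/5z^2 to the remainder.
  leading term z: no divisor's leading term divides it; move -5/3z to the remainder.
  leading term 1: no divisor's leading term divides it; move -16/5 to the remainder.
The remainder 52/15yz + 3/5y + 4/5z^2 - 5/3z - 16/5 is nonzero, so it would be added as the next basis element.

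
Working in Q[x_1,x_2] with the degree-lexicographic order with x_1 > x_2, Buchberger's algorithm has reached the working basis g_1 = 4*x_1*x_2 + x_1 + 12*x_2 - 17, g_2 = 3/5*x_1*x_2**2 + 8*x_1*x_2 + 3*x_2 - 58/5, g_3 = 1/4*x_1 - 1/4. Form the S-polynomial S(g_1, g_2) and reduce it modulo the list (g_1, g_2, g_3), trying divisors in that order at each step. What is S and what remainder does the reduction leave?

S(g_1, g_2) = -157/12*x_1*x_2 + 3*x_2**2 - 37/4*x_2 + 58/3; remainder on division = 3*x_2**2 + 30*x_2 - 33.

lcm(LM(g_1), LM(g_2)) = x_1*x_2**2.
S = (lcm/LT(g_1))·g_1 − (lcm/LT(g_2))·g_2 = -157/12*x_1*x_2 + 3*x_2**2 - 37/4*x_2 + 58/3.
Reduce S modulo (g_1, g_2, g_3) in that order:
  leading term x_1*x_2: subtract (-157/48)·g_1 from -157/12*x_1*x_2 + 3*x_2**2 - 37/4*x_2 + 58/3 → 3*x_2**2 + 157/48*x_1 + 30*x_2 - 1741/48
  leading term x_2**2: no divisor's leading term divides it; move 3*x_2**2 to the remainder.
  leading term x_1: subtract (157/12)·g_3 from 157/48*x_1 + 30*x_2 - 1741/48 → 30*x_2 - 33
  leading term x_2: no divisor's leading term divides it; move 30*x_2 to the remainder.
  leading term 1: no divisor's leading term divides it; move -33 to the remainder.
The remainder 3*x_2**2 + 30*x_2 - 33 is nonzero, so it would be added as the next basis element.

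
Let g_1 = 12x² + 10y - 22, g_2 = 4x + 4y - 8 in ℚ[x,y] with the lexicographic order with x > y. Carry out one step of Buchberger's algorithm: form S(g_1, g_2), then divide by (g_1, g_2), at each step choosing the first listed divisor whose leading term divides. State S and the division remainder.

lcm(LM(g_1), LM(g_2)) = x².
S = (lcm/LT(g_1))·g_1 − (lcm/LT(g_2))·g_2 = -xy + 2x + ⅚y - 11/6.
Reduce S modulo (g_1, g_2) in that order:
  leading term xy: subtract (-¼y)·g_2 from -xy + 2x + ⅚y - 11/6 → 2x + y² - 7/6y - 11/6
  leading term x: subtract (½)·g_2 from 2x + y² - 7/6y - 11/6 → y² - 19/6y + 13/6
  leading term y²: no divisor's leading term divides it; move y² to the remainder.
  leading term y: no divisor's leading term divides it; move -19/6y to the remainder.
  leading term 1: no divisor's leading term divides it; move 13/6 to the remainder.
The remainder y² - 19/6y + 13/6 is nonzero, so it would be added as the next basis element.

S(g_1, g_2) = -xy + 2x + ⅚y - 11/6; remainder on division = y² - 19/6y + 13/6.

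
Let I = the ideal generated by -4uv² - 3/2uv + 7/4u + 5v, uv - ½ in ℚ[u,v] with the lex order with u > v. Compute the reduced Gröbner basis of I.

G = {u + 12/7v - 3/7, v² - ¼v + 7/24}

f_1 = -4uv² - 3/2uv + 7/4u + 5v, LT = uv².
f_2 = uv - ½, LT = uv.

S(f_1,f_2): lcm = uv². S = ⅜uv - 7/16u - ¾v.
  leading term uv: subtract (⅜)·f_2 from ⅜uv - 7/16u - ¾v → -7/16u - ¾v + 3/16
  leading term u: no divisor's leading term divides it; move -7/16u to the remainder.
  leading term v: no divisor's leading term divides it; move -¾v to the remainder.
  leading term 1: no divisor's leading term divides it; move 3/16 to the remainder.
  remainder -7/16u - ¾v + 3/16 ≠ 0; add g_3 = -7/16u - ¾v + 3/16 to the basis.

S(f_1,g_3): lcm = uv². S = ⅜uv - 7/16u - 12/7v³ + 3/7v² - 5/4v.
  leading term uv: subtract (⅜)·f_2 from ⅜uv - 7/16u - 12/7v³ + 3/7v² - 5/4v → -7/16u - 12/7v³ + 3/7v² - 5/4v + 3/16
  leading term u: subtract (1)·g_3 from -7/16u - 12/7v³ + 3/7v² - 5/4v + 3/16 → -12/7v³ + 3/7v² - ½v
  leading term v³: no divisor's leading term divides it; move -12/7v³ to the remainder.
  leading term v²: no divisor's leading term divides it; move 3/7v² to the remainder.
  leading term v: no divisor's leading term divides it; move -½v to the remainder.
  remainder -12/7v³ + 3/7v² - ½v ≠ 0; add g_4 = -12/7v³ + 3/7v² - ½v to the basis.

S(f_2,g_3): lcm = uv. S = -12/7v² + 3/7v - ½.
  leading term v²: no divisor's leading term divides it; move -12/7v² to the remainder.
  leading term v: no divisor's leading term divides it; move 3/7v to the remainder.
  leading term 1: no divisor's leading term divides it; move -½ to the remainder.
  remainder -12/7v² + 3/7v - ½ ≠ 0; add g_5 = -12/7v² + 3/7v - ½ to the basis.

The other S-polynomials (S(f_1,g_4), S(f_2,g_4), S(g_3,g_4), S(f_1,g_5), S(f_2,g_5), S(g_3,g_5), S(g_4,g_5)) all reduce to 0 modulo the current basis, so we have a Gröbner basis.
Inter-reduce: drop elements whose leading term is divisible by another's, tail-reduce, and make monic.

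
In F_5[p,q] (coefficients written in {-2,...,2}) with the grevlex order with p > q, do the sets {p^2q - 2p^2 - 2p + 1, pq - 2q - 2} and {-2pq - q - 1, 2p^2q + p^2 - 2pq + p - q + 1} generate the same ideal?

Since reduced Gröbner bases are canonical representatives of ideals under a given ordering, it suffices to compute and compare them.
Buchberger on the first generating set:
f_1 = p^2q - 2p^2 - 2p + 1, LT = p^2q.
f_2 = pq - 2q - 2, LT = pq.

S(f_1,f_2): lcm = p^2q. S = -2p^2 + 2pq + 1.
  reduce S modulo (f_1, f_2):
  remainder -2p^2 - q ≠ 0; add g_3 = -2p^2 - q to the basis.

S(f_1,g_3): lcm = p^2q. S = -2p^2 + 2q^2 - 2p + 1.
  reduce S modulo (f_1, f_2, g_3):
  remainder 2q^2 - 2p + q + 1 ≠ 0; add g_4 = 2q^2 - 2p + q + 1 to the basis.

The other S-polynomials (S(f_2,g_3), S(f_1,g_4), S(f_2,g_4), S(g_3,g_4)) all reduce to 0 modulo the current basis, so we have a Gröbner basis.
Inter-reduce: drop elements whose leading term is divisible by another's, tail-reduce, and make monic.
Reduced Gröbner basis: {p^2 - 2q, pq - 2q - 2, q^2 - p - 2q - 2}.

Buchberger on the second generating set:
h_1 = -2pq - q - 1, LT = pq.
h_2 = 2p^2q + p^2 - 2pq + p - q + 1, LT = p^2q.

S(h_1,h_2): lcm = p^2q. S = 2p^2 - pq - 2q + 2.
  reduce S modulo (h_1, h_2):
  remainder 2p^2 + q ≠ 0; add k_3 = 2p^2 + q to the basis.

S(h_1,k_3): lcm = p^2q. S = -2pq + 2q^2 - 2p.
  reduce S modulo (h_1, h_2, k_3):
  remainder 2q^2 - 2p + q + 1 ≠ 0; add k_4 = 2q^2 - 2p + q + 1 to the basis.

The other S-polynomials (S(h_2,k_3), S(h_1,k_4), S(h_2,k_4), S(k_3,k_4)) all reduce to 0 modulo the current basis, so we have a Gröbner basis.
Inter-reduce: drop elements whose leading term is divisible by another's, tail-reduce, and make monic.
Reduced Gröbner basis: {p^2 - 2q, pq - 2q - 2, q^2 - p - 2q - 2}.

Same reduced basis, so the two generating sets span the same ideal.
The same test decides containment: I ⊆ J iff every generator of I reduces to 0 modulo a Gröbner basis of J.

Yes, the ideals are equal.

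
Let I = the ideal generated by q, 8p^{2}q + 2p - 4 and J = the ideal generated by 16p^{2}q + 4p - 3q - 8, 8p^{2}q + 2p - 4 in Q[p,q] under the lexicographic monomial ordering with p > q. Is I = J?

Two ideals are equal iff their reduced Gröbner bases coincide (the reduced basis is unique for a fixed ordering).
Buchberger on the first generating set:
f_1 = q, LT = q.
f_2 = 8p^{2}q + 2p - 4, LT = p^{2}q.

S(f_1,f_2): lcm = p^{2}q. S = -\tfrac{1}{4}p + \tfrac{1}{2}.
  leading term p: no divisor's leading term divides it; move -\tfrac{1}{4}p to the remainder.
  leading term 1: no divisor's leading term divides it; move \tfrac{1}{2} to the remainder.
  remainder -\tfrac{1}{4}p + \tfrac{1}{2} ≠ 0; add g_3 = -\tfrac{1}{4}p + \tfrac{1}{2} to the basis.

S(f_1,g_3): leading monomials are coprime, so the S-polynomial reduces to 0 (Buchberger's first criterion).
S(f_2,g_3): lcm = p^{2}q. S = 2pq + \tfrac{1}{4}p - \tfrac{1}{2}.
  leading term pq: subtract (2p)·f_1 from 2pq + \tfrac{1}{4}p - \tfrac{1}{2} → \tfrac{1}{4}p - \tfrac{1}{2}
  leading term p: subtract (-1)·g_3 from \tfrac{1}{4}p - \tfrac{1}{2} → 0
  remainder 0.

Every S-polynomial of the final basis reduces to 0, so we have a Gröbner basis.
Inter-reduce: drop elements whose leading term is divisible by another's, tail-reduce, and make monic.
Reduced Gröbner basis: {p - 2, q}.

Buchberger on the second generating set:
h_1 = 16p^{2}q + 4p - 3q - 8, LT = p^{2}q.
h_2 = 8p^{2}q + 2p - 4, LT = p^{2}q.

S(h_1,h_2): lcm = p^{2}q. S = -\tfrac{3}{16}q.
  leading term q: no divisor's leading term divides it; move -\tfrac{3}{16}q to the remainder.
  remainder -\tfrac{3}{16}q ≠ 0; add k_3 = -\tfrac{3}{16}q to the basis.

S(h_1,k_3): lcm = p^{2}q. S = \tfrac{1}{4}p - \tfrac{3}{16}q - \tfrac{1}{2}.
  leading term p: no divisor's leading term divides it; move \tfrac{1}{4}p to the remainder.
  leading term q: subtract (1)·k_3 from -\tfrac{3}{16}q - \tfrac{1}{2} → -\tfrac{1}{2}
  leading term 1: no divisor's leading term divides it; move -\tfrac{1}{2} to the remainder.
  remainder \tfrac{1}{4}p - \tfrac{1}{2} ≠ 0; add k_4 = \tfrac{1}{4}p - \tfrac{1}{2} to the basis.

S(h_2,k_3): lcm = p^{2}q. S = \tfrac{1}{4}p - \tfrac{1}{2}.
  leading term p: subtract (1)·k_4 from \tfrac{1}{4}p - \tfrac{1}{2} → 0
  remainder 0.

S(h_1,k_4): lcm = p^{2}q. S = 2pq + \tfrac{1}{4}p - \tfrac{3}{16}q - \tfrac{1}{2}.
  leading term pq: subtract (-\tfrac{32}{3}p)·k_3 from 2pq + \tfrac{1}{4}p - \tfrac{3}{16}q - \tfrac{1}{2} → \tfrac{1}{4}p - \tfrac{3}{16}q - \tfrac{1}{2}
  leading term p: subtract (1)·k_4 from \tfrac{1}{4}p - \tfrac{3}{16}q - \tfrac{1}{2} → -\tfrac{3}{16}q
  leading term q: subtract (1)·k_3 from -\tfrac{3}{16}q → 0
  remainder 0.

S(h_2,k_4): lcm = p^{2}q. S = 2pq + \tfrac{1}{4}p - \tfrac{1}{2}.
  leading term pq: subtract (-\tfrac{32}{3}p)·k_3 from 2pq + \tfrac{1}{4}p - \tfrac{1}{2} → \tfrac{1}{4}p - \tfrac{1}{2}
  leading term p: subtract (1)·k_4 from \tfrac{1}{4}p - \tfrac{1}{2} → 0
  remainder 0.

S(k_3,k_4): leading monomials are coprime, so the S-polynomial reduces to 0 (Buchberger's first criterion).
Every S-polynomial of the final basis reduces to 0, so we have a Gröbner basis.
Inter-reduce: drop elements whose leading term is divisible by another's, tail-reduce, and make monic.
Reduced Gröbner basis: {p - 2, q}.

The two bases agree; hence the ideals are identical.
The choice of monomial ordering does not affect the verdict — as long as both bases are computed under the same ordering, their equality decides ideal equality.

Yes, the ideals are equal.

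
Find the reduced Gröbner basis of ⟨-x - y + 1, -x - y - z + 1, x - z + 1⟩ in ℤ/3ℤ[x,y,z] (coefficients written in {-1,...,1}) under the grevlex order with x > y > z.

f_1 = -x - y + 1, LT = x.
f_2 = -x - y - z + 1, LT = x.
f_3 = x - z + 1, LT = x.

S(f_1,f_2): lcm = x. S = -z.
  leading term z: no divisor's leading term divides it; move -z to the remainder.
  remainder -z ≠ 0; add g_4 = -z to the basis.

S(f_1,f_3): lcm = x. S = y + z + 1.
  leading term y: no divisor's leading term divides it; move y to the remainder.
  leading term z: subtract (-1)·g_4 from z + 1 → 1
  leading term 1: no divisor's leading term divides it; move 1 to the remainder.
  remainder y + 1 ≠ 0; add g_5 = y + 1 to the basis.

S(f_2,f_3): lcm = x. S = y - z + 1.
  leading term y: subtract (1)·g_5 from y - z + 1 → -z
  leading term z: subtract (1)·g_4 from -z → 0
  remainder 0.

S(f_1,g_4): leading monomials are coprime, so the S-polynomial reduces to 0 (Buchberger's first criterion).
S(f_2,g_4): leading monomials are coprime, so the S-polynomial reduces to 0 (Buchberger's first criterion).
S(f_3,g_4): leading monomials are coprime, so the S-polynomial reduces to 0 (Buchberger's first criterion).
S(f_1,g_5): leading monomials are coprime, so the S-polynomial reduces to 0 (Buchberger's first criterion).
S(f_2,g_5): leading monomials are coprime, so the S-polynomial reduces to 0 (Buchberger's first criterion).
S(f_3,g_5): leading monomials are coprime, so the S-polynomial reduces to 0 (Buchberger's first criterion).
S(g_4,g_5): leading monomials are coprime, so the S-polynomial reduces to 0 (Buchberger's first criterion).
Every S-polynomial of the final basis reduces to 0, so we have a Gröbner basis.
Inter-reduce: drop elements whose leading term is divisible by another's, tail-reduce, and make monic.

G = {x + 1, y + 1, z}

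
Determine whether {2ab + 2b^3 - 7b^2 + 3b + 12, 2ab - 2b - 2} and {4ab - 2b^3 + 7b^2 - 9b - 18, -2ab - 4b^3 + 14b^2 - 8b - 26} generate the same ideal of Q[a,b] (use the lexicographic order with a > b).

Since reduced Gröbner bases are canonical representatives of ideals under a given ordering, it suffices to compute and compare them.
Buchberger on the first generating set:
f_1 = 2ab + 2b^3 - 7b^2 + 3b + 12, LT = ab.
f_2 = 2ab - 2b - 2, LT = ab.

S(f_1,f_2): lcm = ab. S = b^3 - 7/2b^2 + 5/2b + 7.
  reduce S modulo (f_1, f_2):
  remainder b^3 - 7/2b^2 + 5/2b + 7 ≠ 0; add g_3 = b^3 - 7/2b^2 + 5/2b + 7 to the basis.

S(f_1,g_3): lcm = ab^3. S = 7/2ab^2 - 5/2ab - 7a + b^5 - 7/2b^4 + 3/2b^3 + 6b^2.
  reduce S modulo (f_1, f_2, g_3):
  remainder -7a - b^2 + 7/2b + 9/2 ≠ 0; add g_4 = -7a - b^2 + 7/2b + 9/2 to the basis.

The other S-polynomials (S(f_2,g_3), S(f_1,g_4), S(f_2,g_4), S(g_3,g_4)) all reduce to 0 modulo the current basis, so we have a Gröbner basis.
Inter-reduce: drop elements whose leading term is divisible by another's, tail-reduce, and make monic.
Reduced Gröbner basis: {a + 1/7b^2 - 1/2b - 9/14, b^3 - 7/2b^2 + 5/2b + 7}.

Buchberger on the second generating set:
h_1 = 4ab - 2b^3 + 7b^2 - 9b - 18, LT = ab.
h_2 = -2ab - 4b^3 + 14b^2 - 8b - 26, LT = ab.

S(h_1,h_2): lcm = ab. S = -5/2b^3 + 35/4b^2 - 25/4b - 35/2.
  reduce S modulo (h_1, h_2):
  remainder -5/2b^3 + 35/4b^2 - 25/4b - 35/2 ≠ 0; add k_3 = -5/2b^3 + 35/4b^2 - 25/4b - 35/2 to the basis.

S(h_1,k_3): lcm = ab^3. S = 7/2ab^2 - 5/2ab - 7a - 1/2b^5 + 7/4b^4 - 9/4b^3 - 9/2b^2.
  reduce S modulo (h_1, h_2, k_3):
  remainder -7a - b^2 + 7/2b + 9/2 ≠ 0; add k_4 = -7a - b^2 + 7/2b + 9/2 to the basis.

The other S-polynomials (S(h_2,k_3), S(h_1,k_4), S(h_2,k_4), S(k_3,k_4)) all reduce to 0 modulo the current basis, so we have a Gröbner basis.
Inter-reduce: drop elements whose leading term is divisible by another's, tail-reduce, and make monic.
Reduced Gröbner basis: {a + 1/7b^2 - 1/2b - 9/14, b^3 - 7/2b^2 + 5/2b + 7}.

These coincide, so the ideals are equal.

Yes, the ideals are equal.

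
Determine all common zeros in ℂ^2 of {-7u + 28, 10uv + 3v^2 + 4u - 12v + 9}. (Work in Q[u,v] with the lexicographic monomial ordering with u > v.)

Compute a lex Gröbner basis by Buchberger's algorithm.
f_1 = -7u + 28, LT = u.
f_2 = 10uv + 4u + 3v^2 - 12v + 9, LT = uv.

S(f_1,f_2): lcm = uv. S = -2/5u - 3/10v^2 - 14/5v - 9/10.
  reduce S modulo (f_1, f_2):
  remainder -3/10v^2 - 14/5v - 5/2 ≠ 0; add h_3 = -3/10v^2 - 14/5v - 5/2 to the basis.

The other S-polynomials (S(f_1,h_3), S(f_2,h_3)) all reduce to 0 modulo the current basis, so we have a Gröbner basis.
Inter-reduce: drop elements whose leading term is divisible by another's, tail-reduce, and make monic.
Reduced Gröbner basis: {u - 4, v^2 + 28/3v + 25/3}.

Elimination: the polynomial v^2 + 28/3v + 25/3 lies in the elimination ideal for v, so v ∈ {-25/3, -1}. For each such v, the remaining basis elements (now univariate) give the rest of the solution.
  v = -25/3: the earlier basis element becomes u - 4 = 0, giving u = 4 — point (4, -25/3).
  v = -1: the earlier basis element becomes u - 4 = 0, giving u = 4 — point (4, -1).
A lex Gröbner basis triangularizes the system, enabling back-substitution.

{(4, -25/3), (4, -1)}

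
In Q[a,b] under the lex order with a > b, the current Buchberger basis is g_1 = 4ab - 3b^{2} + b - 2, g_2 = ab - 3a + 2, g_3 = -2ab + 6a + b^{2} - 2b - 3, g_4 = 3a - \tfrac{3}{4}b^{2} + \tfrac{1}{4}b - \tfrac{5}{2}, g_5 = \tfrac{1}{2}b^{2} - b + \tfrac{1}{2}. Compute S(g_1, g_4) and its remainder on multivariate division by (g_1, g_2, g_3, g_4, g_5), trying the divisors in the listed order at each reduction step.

lcm(LM(g_1), LM(g_4)) = ab.
S = (lcm/LT(g_1))·g_1 − (lcm/LT(g_4))·g_4 = \tfrac{1}{4}b^{3} - \tfrac{5}{6}b^{2} + \tfrac{13}{12}b - \tfrac{1}{2}.
Reduce S modulo (g_1, g_2, g_3, g_4, g_5) in that order:
  leading term b^{3}: subtract (\tfrac{1}{2}b)·g_5 from \tfrac{1}{4}b^{3} - \tfrac{5}{6}b^{2} + \tfrac{13}{12}b - \tfrac{1}{2} → -\tfrac{1}{3}b^{2} + \tfrac{5}{6}b - \tfrac{1}{2}
  leading term b^{2}: subtract (-\tfrac{2}{3})·g_5 from -\tfrac{1}{3}b^{2} + \tfrac{5}{6}b - \tfrac{1}{2} → \tfrac{1}{6}b - \tfrac{1}{6}
  leading term b: no divisor's leading term divides it; move \tfrac{1}{6}b to the remainder.
  leading term 1: no divisor's leading term divides it; move -\tfrac{1}{6} to the remainder.
The remainder \tfrac{1}{6}b - \tfrac{1}{6} is nonzero, so it would be added as the next basis element.
An S-polynomial is built so that the two leading terms cancel; whether anything survives reduction is exactly the Gröbner-basis criterion.

S(g_1, g_4) = \tfrac{1}{4}b^{3} - \tfrac{5}{6}b^{2} + \tfrac{13}{12}b - \tfrac{1}{2}; remainder on division = \tfrac{1}{6}b - \tfrac{1}{6}.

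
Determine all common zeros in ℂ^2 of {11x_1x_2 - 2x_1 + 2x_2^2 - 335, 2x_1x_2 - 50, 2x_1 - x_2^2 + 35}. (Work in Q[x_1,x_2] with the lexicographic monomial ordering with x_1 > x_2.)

Compute a lex Gröbner basis by Buchberger's algorithm.
f_1 = 11x_1x_2 - 2x_1 + 2x_2^2 - 335, LT = x_1x_2.
f_2 = 2x_1x_2 - 50, LT = x_1x_2.
f_3 = 2x_1 - x_2^2 + 35, LT = x_1.

S(f_1,f_2): lcm = x_1x_2. S = -2/11x_1 + 2/11x_2^2 - 60/11.
  leading term x_1: subtract (-1/11)·f_3 from -2/11x_1 + 2/11x_2^2 - 60/11 → 1/11x_2^2 - 25/11
  leading term x_2^2: no divisor's leading term divides it; move 1/11x_2^2 to the remainder.
  leading term 1: no divisor's leading term divides it; move -25/11 to the remainder.
  remainder 1/11x_2^2 - 25/11 ≠ 0; add h_4 = 1/11x_2^2 - 25/11 to the basis.

S(f_1,f_3): lcm = x_1x_2. S = -2/11x_1 + 1/2x_2^3 + 2/11x_2^2 - 35/2x_2 - 335/11.
  leading term x_1: subtract (-1/11)·f_3 from -2/11x_1 + 1/2x_2^3 + 2/11x_2^2 - 35/2x_2 - 335/11 → 1/2x_2^3 + 1/11x_2^2 - 35/2x_2 - 300/11
  leading term x_2^3: subtract (11/2x_2)·h_4 from 1/2x_2^3 + 1/11x_2^2 - 35/2x_2 - 300/11 → 1/11x_2^2 - 5x_2 - 300/11
  leading term x_2^2: subtract (1)·h_4 from 1/11x_2^2 - 5x_2 - 300/11 → -5x_2 - 25
  leading term x_2: no divisor's leading term divides it; move -5x_2 to the remainder.
  leading term 1: no divisor's leading term divides it; move -25 to the remainder.
  remainder -5x_2 - 25 ≠ 0; add h_5 = -5x_2 - 25 to the basis.

The other S-polynomials (S(f_2,f_3), S(f_1,h_4), S(f_2,h_4), S(f_3,h_4), S(f_1,h_5), S(f_2,h_5), S(f_3,h_5), S(h_4,h_5)) all reduce to 0 modulo the current basis, so we have a Gröbner basis.
Inter-reduce: drop elements whose leading term is divisible by another's, tail-reduce, and make monic.
Reduced Gröbner basis: {x_1 + 5, x_2 + 5}.

The lex basis is triangular: the last element involves only x_2. Solving x_2 + 5 = 0 gives x_2 ∈ {-5}; substituting each value into the earlier elements determines the remaining variables.
  x_2 = -5: the earlier basis element becomes x_1 + 5 = 0, giving x_1 = -5 — point (-5, -5).

{(-5, -5)}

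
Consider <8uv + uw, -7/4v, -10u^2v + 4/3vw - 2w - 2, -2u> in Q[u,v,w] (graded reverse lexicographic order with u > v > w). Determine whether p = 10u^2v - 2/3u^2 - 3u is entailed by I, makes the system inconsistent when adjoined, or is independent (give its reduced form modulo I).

First compute the reduced Gröbner basis of I by Buchberger's algorithm.
f_1 = 8uv + uw, LT = uv.
f_2 = -7/4v, LT = v.
f_3 = -10u^2v + 4/3vw - 2w - 2, LT = u^2v.
f_4 = -2u, LT = u.

S(f_1,f_3): lcm = u^2v. S = 1/8u^2w + 2/15vw - 1/5w - 1/5.
  reduce S modulo (f_1, f_2, f_3, f_4):
  remainder -1/5w - 1/5 ≠ 0; add h_5 = -1/5w - 1/5 to the basis.

The other S-polynomials (S(f_1,f_2), S(f_1,f_4), S(f_2,f_3), S(f_2,f_4), S(f_3,f_4), S(f_1,h_5), S(f_2,h_5), S(f_3,h_5), S(f_4,h_5)) all reduce to 0 modulo the current basis, so we have a Gröbner basis.
Inter-reduce: drop elements whose leading term is divisible by another's, tail-reduce, and make monic.
Reduced Gröbner basis: {u, v, w + 1}.
Label its elements g_1 = u, g_2 = v, g_3 = w + 1.

Reduce p = 10u^2v - 2/3u^2 - 3u modulo G:
  leading term u^2v: subtract (10uv)·g_1 from 10u^2v - 2/3u^2 - 3u → -2/3u^2 - 3u
  leading term u^2: subtract (-2/3u)·g_1 from -2/3u^2 - 3u → -3u
  leading term u: subtract (-3)·g_1 from -3u → 0
  normal form = 0.
Since the normal form is 0, p ∈ I.

10u^2v - 2/3u^2 - 3u lies in I (it reduces to 0).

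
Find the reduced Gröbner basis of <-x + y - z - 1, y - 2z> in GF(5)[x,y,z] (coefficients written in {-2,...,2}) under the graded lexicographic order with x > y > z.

Buchberger's algorithm terminates because the ascending chain of leading-term ideals stabilizes.

f_1 = -x + y - z - 1, LT = x.
f_2 = y - 2z, LT = y.

The S-polynomials (S(f_1,f_2)) all reduce to 0 modulo the current basis, so we have a Gröbner basis.

G = {x - z + 1, y - 2z}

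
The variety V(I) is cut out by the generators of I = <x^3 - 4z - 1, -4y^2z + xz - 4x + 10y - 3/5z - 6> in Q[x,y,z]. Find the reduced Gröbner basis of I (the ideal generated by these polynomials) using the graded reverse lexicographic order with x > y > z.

G = {x^3 - 4z - 1, y^2z - 1/4xz + x - 5/2y + 3/20z + 3/2}

f_1 = x^3 - 4z - 1, LT = x^3.
f_2 = -4y^2z + xz - 4x + 10y - 3/5z - 6, LT = y^2z.

The S-polynomials (S(f_1,f_2)) all reduce to 0 modulo the current basis, so we have a Gröbner basis.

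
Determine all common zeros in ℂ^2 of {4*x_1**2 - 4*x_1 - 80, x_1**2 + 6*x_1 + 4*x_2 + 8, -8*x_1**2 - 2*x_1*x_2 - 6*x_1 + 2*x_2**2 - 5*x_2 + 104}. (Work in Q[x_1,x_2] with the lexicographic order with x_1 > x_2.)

{(-4, 0)}

Compute a lex Gröbner basis by Buchberger's algorithm.
f_1 = 4*x_1**2 - 4*x_1 - 80, LT = x_1**2.
f_2 = x_1**2 + 6*x_1 + 4*x_2 + 8, LT = x_1**2.
f_3 = -8*x_1**2 - 2*x_1*x_2 - 6*x_1 + 2*x_2**2 - 5*x_2 + 104, LT = x_1**2.

S(f_1,f_2): lcm = x_1**2. S = -7*x_1 - 4*x_2 - 28.
  leading term x_1: no divisor's leading term divides it; move -7*x_1 to the remainder.
  leading term x_2: no divisor's leading term divides it; move -4*x_2 to the remainder.
  leading term 1: no divisor's leading term divides it; move -28 to the remainder.
  remainder -7*x_1 - 4*x_2 - 28 ≠ 0; add h_4 = -7*x_1 - 4*x_2 - 28 to the basis.

S(f_1,f_3): lcm = x_1**2. S = -1/4*x_1*x_2 - 7/4*x_1 + 1/4*x_2**2 - 5/8*x_2 - 7.
  leading term x_1*x_2: subtract (1/28*x_2)·h_4 from -1/4*x_1*x_2 - 7/4*x_1 + 1/4*x_2**2 - 5/8*x_2 - 7 → -7/4*x_1 + 11/28*x_2**2 + 3/8*x_2 - 7
  leading term x_1: subtract (1/4)·h_4 from -7/4*x_1 + 11/28*x_2**2 + 3/8*x_2 - 7 → 11/28*x_2**2 + 11/8*x_2
  leading term x_2**2: no divisor's leading term divides it; move 11/28*x_2**2 to the remainder.
  leading term x_2: no divisor's leading term divides it; move 11/8*x_2 to the remainder.
  remainder 11/28*x_2**2 + 11/8*x_2 ≠ 0; add h_5 = 11/28*x_2**2 + 11/8*x_2 to the basis.

S(f_2,f_3): lcm = x_1**2. S = -1/4*x_1*x_2 + 21/4*x_1 + 1/4*x_2**2 + 27/8*x_2 + 21.
  leading term x_1*x_2: subtract (1/28*x_2)·h_4 from -1/4*x_1*x_2 + 21/4*x_1 + 1/4*x_2**2 + 27/8*x_2 + 21 → 21/4*x_1 + 11/28*x_2**2 + 35/8*x_2 + 21
  leading term x_1: subtract (-3/4)·h_4 from 21/4*x_1 + 11/28*x_2**2 + 35/8*x_2 + 21 → 11/28*x_2**2 + 11/8*x_2
  leading term x_2**2: subtract (1)·h_5 from 11/28*x_2**2 + 11/8*x_2 → 0
  remainder 0.

S(f_1,h_4): lcm = x_1**2. S = -4/7*x_1*x_2 - 5*x_1 - 20.
  leading term x_1*x_2: subtract (4/49*x_2)·h_4 from -4/7*x_1*x_2 - 5*x_1 - 20 → -5*x_1 + 16/49*x_2**2 + 16/7*x_2 - 20
  leading term x_1: subtract (5/7)·h_4 from -5*x_1 + 16/49*x_2**2 + 16/7*x_2 - 20 → 16/49*x_2**2 + 36/7*x_2
  leading term x_2**2: subtract (64/77)·h_5 from 16/49*x_2**2 + 36/7*x_2 → 4*x_2
  leading term x_2: no divisor's leading term divides it; move 4*x_2 to the remainder.
  remainder 4*x_2 ≠ 0; add h_6 = 4*x_2 to the basis.

S(f_2,h_4): lcm = x_1**2. S = -4/7*x_1*x_2 + 2*x_1 + 4*x_2 + 8.
  leading term x_1*x_2: subtract (4/49*x_2)·h_4 from -4/7*x_1*x_2 + 2*x_1 + 4*x_2 + 8 → 2*x_1 + 16/49*x_2**2 + 44/7*x_2 + 8
  leading term x_1: subtract (-2/7)·h_4 from 2*x_1 + 16/49*x_2**2 + 44/7*x_2 + 8 → 16/49*x_2**2 + 36/7*x_2
  leading term x_2**2: subtract (64/77)·h_5 from 16/49*x_2**2 + 36/7*x_2 → 4*x_2
  leading term x_2: subtract (1)·h_6 from 4*x_2 → 0
  remainder 0.

S(f_3,h_4): lcm = x_1**2. S = -9/28*x_1*x_2 - 13/4*x_1 - 1/4*x_2**2 + 5/8*x_2 - 13.
  leading term x_1*x_2: subtract (9/196*x_2)·h_4 from -9/28*x_1*x_2 - 13/4*x_1 - 1/4*x_2**2 + 5/8*x_2 - 13 → -13/4*x_1 - 13/196*x_2**2 + 107/56*x_2 - 13
  leading term x_1: subtract (13/28)·h_4 from -13/4*x_1 - 13/196*x_2**2 + 107/56*x_2 - 13 → -13/196*x_2**2 + 211/56*x_2
  leading term x_2**2: subtract (-13/77)·h_5 from -13/196*x_2**2 + 211/56*x_2 → 4*x_2
  leading term x_2: subtract (1)·h_6 from 4*x_2 → 0
  remainder 0.

S(f_1,h_5): leading monomials are coprime, so the S-polynomial reduces to 0 (Buchberger's first criterion).
S(f_2,h_5): leading monomials are coprime, so the S-polynomial reduces to 0 (Buchberger's first criterion).
S(f_3,h_5): leading monomials are coprime, so the S-polynomial reduces to 0 (Buchberger's first criterion).
S(h_4,h_5): leading monomials are coprime, so the S-polynomial reduces to 0 (Buchberger's first criterion).
S(f_1,h_6): leading monomials are coprime, so the S-polynomial reduces to 0 (Buchberger's first criterion).
S(f_2,h_6): leading monomials are coprime, so the S-polynomial reduces to 0 (Buchberger's first criterion).
S(f_3,h_6): leading monomials are coprime, so the S-polynomial reduces to 0 (Buchberger's first criterion).
S(h_4,h_6): leading monomials are coprime, so the S-polynomial reduces to 0 (Buchberger's first criterion).
S(h_5,h_6): lcm = x_2**2. S = 7/2*x_2.
  leading term x_2: subtract (7/8)·h_6 from 7/2*x_2 → 0
  remainder 0.

Every S-polynomial of the final basis reduces to 0, so we have a Gröbner basis.
Inter-reduce: drop elements whose leading term is divisible by another's, tail-reduce, and make monic.
Reduced Gröbner basis: {x_1 + 4, x_2}.

The lex basis is triangular: the last element involves only x_2. Solving x_2 = 0 gives x_2 ∈ {0}; substituting each value into the earlier elements determines the remaining variables.
  x_2 = 0: the earlier basis element becomes x_1 + 4 = 0, giving x_1 = -4 — point (-4, 0).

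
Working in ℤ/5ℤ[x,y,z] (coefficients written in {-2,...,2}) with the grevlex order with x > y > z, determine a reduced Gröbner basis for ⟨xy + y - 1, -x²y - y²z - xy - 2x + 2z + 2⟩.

f_1 = xy + y - 1, LT = xy.
f_2 = -x²y - y²z - xy - 2x + 2z + 2, LT = x²y.

S(f_1,f_2): lcm = x²y. S = -y²z + 2x + 2z + 2.
  leading term y²z: no divisor's leading term divides it; move -y²z to the remainder.
  leading term x: no divisor's leading term divides it; move 2x to the remainder.
  leading term z: no divisor's leading term divides it; move 2z to the remainder.
  leading term 1: no divisor's leading term divides it; move 2 to the remainder.
  remainder -y²z + 2x + 2z + 2 ≠ 0; add g_3 = -y²z + 2x + 2z + 2 to the basis.

S(f_1,g_3): lcm = xy²z. S = y²z + 2x² + 2xz - yz + 2x.
  leading term y²z: subtract (-1)·g_3 from y²z + 2x² + 2xz - yz + 2x → 2x² + 2xz - yz - x + 2z + 2
  leading term x²: no divisor's leading term divides it; move 2x² to the remainder.
  leading term xz: no divisor's leading term divides it; move 2xz to the remainder.
  leading term yz: no divisor's leading term divides it; move -yz to the remainder.
  leading term x: no divisor's leading term divides it; move -x to the remainder.
  leading term z: no divisor's leading term divides it; move 2z to the remainder.
  leading term 1: no divisor's leading term divides it; move 2 to the remainder.
  remainder 2x² + 2xz - yz - x + 2z + 2 ≠ 0; add g_4 = 2x² + 2xz - yz - x + 2z + 2 to the basis.

The other S-polynomials (S(f_2,g_3), S(f_1,g_4), S(f_2,g_4), S(g_3,g_4)) all reduce to 0 modulo the current basis, so we have a Gröbner basis.
Inter-reduce: drop elements whose leading term is divisible by another's, tail-reduce, and make monic.

G = {y²z - 2x - 2z - 2, x² + xz + 2yz + 2x + z + 1, xy + y - 1}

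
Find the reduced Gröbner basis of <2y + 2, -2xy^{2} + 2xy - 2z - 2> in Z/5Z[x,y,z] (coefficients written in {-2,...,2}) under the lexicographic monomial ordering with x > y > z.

G = {x - 2z - 2, y + 1}

The reduced Gröbner basis is the canonical form of the ideal for this ordering.

f_1 = 2y + 2, LT = y.
f_2 = -2xy^{2} + 2xy - 2z - 2, LT = xy^{2}.

S(f_1,f_2): lcm = xy^{2}. S = 2xy - z - 1.
  reduce S modulo (f_1, f_2):
  remainder -2x - z - 1 ≠ 0; add g_3 = -2x - z - 1 to the basis.

The other S-polynomials (S(f_1,g_3), S(f_2,g_3)) all reduce to 0 modulo the current basis, so we have a Gröbner basis.
Inter-reduce: drop elements whose leading term is divisible by another's, tail-reduce, and make monic.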